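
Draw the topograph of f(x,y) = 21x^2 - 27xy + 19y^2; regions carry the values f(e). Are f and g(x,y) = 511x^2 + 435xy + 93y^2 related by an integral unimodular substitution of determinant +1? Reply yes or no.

D₁ = -867, D₂ = -867
f: translate: b→15 (≡-27 mod 42), so (21,-27,19)→(21,15,13)
f: flip: (21,15,13)→(13,-15,21)
f: translate: b→11 (≡-15 mod 26), so (13,-15,21)→(13,11,19)
f: reduced (well bottom): (13,11,19) with a≤c, −a<b≤a
g: flip: (511,435,93)→(93,-435,511)
g: translate: b→-63 (≡-435 mod 186), so (93,-435,511)→(93,-63,13)
g: flip: (93,-63,13)→(13,63,93)
g: translate: b→11 (≡63 mod 26), so (13,63,93)→(13,11,19)
g: reduced (well bottom): (13,11,19) with a≤c, −a<b≤a
reduced forms (13, 11, 19) vs (13, 11, 19) ⇒ equivalent

yes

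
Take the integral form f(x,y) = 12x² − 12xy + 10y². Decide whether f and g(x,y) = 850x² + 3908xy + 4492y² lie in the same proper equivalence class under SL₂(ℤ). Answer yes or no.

D₁ = -336, D₂ = -336
f: translate: b→12 (≡-12 mod 24), so (12,-12,10)→(12,12,10)
f: flip: (12,12,10)→(10,-12,12)
f: translate: b→8 (≡-12 mod 20), so (10,-12,12)→(10,8,10)
f: reduced (well bottom): (10,8,10) with a≤c, −a<b≤a
g: translate: b→508 (≡3908 mod 1700), so (850,3908,4492)→(850,508,76)
g: flip: (850,508,76)→(76,-508,850)
g: translate: b→-52 (≡-508 mod 152), so (76,-508,850)→(76,-52,10)
g: flip: (76,-52,10)→(10,52,76)
g: translate: b→-8 (≡52 mod 20), so (10,52,76)→(10,-8,10)
g: flip: (10,-8,10)→(10,8,10)
g: reduced (well bottom): (10,8,10) with a≤c, −a<b≤a
reduced forms (10, 8, 10) vs (10, 8, 10) ⇒ equivalent

yes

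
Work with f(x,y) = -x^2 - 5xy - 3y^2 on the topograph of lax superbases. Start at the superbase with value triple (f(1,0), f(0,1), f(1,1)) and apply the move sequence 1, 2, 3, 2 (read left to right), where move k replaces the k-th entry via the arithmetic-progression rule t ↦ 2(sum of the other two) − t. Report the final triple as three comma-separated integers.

start (-1,-3,-9) = (f(1,0),f(0,1),f(1,1))
replace slot 1: 2·((-3)+(-9)) − (-1) = -23 → (-23,-3,-9)
replace slot 2: 2·((-23)+(-9)) − (-3) = -61 → (-23,-61,-9)
replace slot 3: 2·((-23)+(-61)) − (-9) = -159 → (-23,-61,-159)
replace slot 2: 2·((-23)+(-159)) − (-61) = -303 → (-23,-303,-159)

-23,-303,-159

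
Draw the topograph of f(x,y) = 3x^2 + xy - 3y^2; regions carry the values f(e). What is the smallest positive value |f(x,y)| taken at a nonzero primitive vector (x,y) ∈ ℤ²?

river: ρ → (-3,5,1)
river: ρ → (1,5,-3)
river: ρ → (-3,1,3)
river: ρ → (3,5,-1)
river: ρ → (-1,5,3)
river: ρ → (3,1,-3)
closes: descent 0, river 6
min |a| on river = 1

1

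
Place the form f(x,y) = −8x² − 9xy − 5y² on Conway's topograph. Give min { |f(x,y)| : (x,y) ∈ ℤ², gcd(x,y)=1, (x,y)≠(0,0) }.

translate: b→-7 (≡9 mod 16), so (8,9,5)→(8,-7,4)
flip: (8,-7,4)→(4,7,8)
translate: b→-1 (≡7 mod 8), so (4,7,8)→(4,-1,5)
reduced (well bottom): (4,-1,5) with a≤c, −a<b≤a
well minimum |f| = |-4| = 4 (negative-definite)

4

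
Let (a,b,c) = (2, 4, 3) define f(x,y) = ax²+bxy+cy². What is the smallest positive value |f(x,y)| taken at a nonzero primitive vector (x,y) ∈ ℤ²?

translate: b→0 (≡4 mod 4), so (2,4,3)→(2,0,1)
flip: (2,0,1)→(1,0,2)
reduced (well bottom): (1,0,2) with a≤c, −a<b≤a
well minimum = a = 1

1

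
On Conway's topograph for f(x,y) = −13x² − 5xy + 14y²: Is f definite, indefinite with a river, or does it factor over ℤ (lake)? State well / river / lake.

D = b²−4ac = (-5)² − 4·(-13)·14 = 753
D > 0 non-square ⇒ indefinite ⇒ periodic river

river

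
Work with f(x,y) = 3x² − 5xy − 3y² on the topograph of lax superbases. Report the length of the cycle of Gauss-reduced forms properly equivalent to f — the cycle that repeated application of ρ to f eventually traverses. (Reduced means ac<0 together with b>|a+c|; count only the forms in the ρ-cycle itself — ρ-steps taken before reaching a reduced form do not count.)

D = 61, ⌊√D⌋ = 7
descent: ρ → (-3,5,3)  [lands on river]
river: ρ → (3,7,-1)
river: ρ → (-1,7,3)
river: ρ → (3,5,-3)
river: ρ → (-3,7,1)
river: ρ → (1,7,-3)
ρ-cycle length = 6 (tail of 1 descent step not counted)

6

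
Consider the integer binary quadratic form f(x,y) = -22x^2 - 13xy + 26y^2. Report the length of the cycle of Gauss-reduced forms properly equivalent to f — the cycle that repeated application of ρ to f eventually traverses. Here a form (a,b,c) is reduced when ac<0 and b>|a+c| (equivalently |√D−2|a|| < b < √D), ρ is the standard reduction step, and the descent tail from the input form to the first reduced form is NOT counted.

D = 2457, ⌊√D⌋ = 49
descent: ρ → (26,13,-22)  [lands on river]
river: ρ → (-22,31,17)
river: ρ → (17,37,-16)
river: ρ → (-16,27,27)
river: ρ → (27,27,-16)
river: ρ → (-16,37,17)
river: ρ → (17,31,-22)
river: ρ → (-22,13,26)
river: ρ → (26,39,-9)
river: ρ → (-9,33,38)
river: ρ → (38,43,-4)
river: ρ → (-4,45,27)
river: ρ → (27,9,-22)
river: ρ → (-22,35,14)
river: ρ → (14,49,-1)
river: ρ → (-1,49,14)
river: ρ → (14,35,-22)
river: ρ → (-22,9,27)
river: ρ → (27,45,-4)
river: ρ → (-4,43,38)
river: ρ → (38,33,-9)
river: ρ → (-9,39,26)
ρ-cycle length = 22 (tail of 1 descent step not counted)

22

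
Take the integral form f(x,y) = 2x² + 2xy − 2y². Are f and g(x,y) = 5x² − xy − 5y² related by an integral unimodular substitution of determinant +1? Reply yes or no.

D₁ = 20, D₂ = 101
discriminants differ ⇒ not SL₂(ℤ)-equivalent

no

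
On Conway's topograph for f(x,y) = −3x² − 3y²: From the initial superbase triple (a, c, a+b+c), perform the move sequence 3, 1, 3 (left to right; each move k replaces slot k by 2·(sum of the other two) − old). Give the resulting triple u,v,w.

start (-3,-3,-6) = (f(1,0),f(0,1),f(1,1))
replace slot 3: 2·((-3)+(-3)) − (-6) = -6 → (-3,-3,-6)
replace slot 1: 2·((-3)+(-6)) − (-3) = -15 → (-15,-3,-6)
replace slot 3: 2·((-15)+(-3)) − (-6) = -30 → (-15,-3,-30)

-15,-3,-30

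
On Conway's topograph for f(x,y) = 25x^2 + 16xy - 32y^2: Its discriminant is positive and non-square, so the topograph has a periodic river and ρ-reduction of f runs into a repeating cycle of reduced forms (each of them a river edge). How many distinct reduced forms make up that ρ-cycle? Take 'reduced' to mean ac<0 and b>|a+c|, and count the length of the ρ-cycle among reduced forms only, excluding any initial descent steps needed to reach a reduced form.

D = 3456, ⌊√D⌋ = 58
river: ρ → (-32,48,9)
river: ρ → (9,42,-47)
river: ρ → (-47,52,4)
river: ρ → (4,52,-47)
river: ρ → (-47,42,9)
river: ρ → (9,48,-32)
river: ρ → (-32,16,25)
river: ρ → (25,34,-23)
river: ρ → (-23,58,1)
river: ρ → (1,58,-23)
river: ρ → (-23,34,25)
river: ρ → (25,16,-32)
ρ-cycle length = 12 (tail of 0 descent steps not counted)

12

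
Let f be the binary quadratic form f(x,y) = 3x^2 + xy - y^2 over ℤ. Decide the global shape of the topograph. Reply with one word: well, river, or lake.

D = b²−4ac = 1² − 4·3·(-1) = 13
D > 0 non-square ⇒ indefinite ⇒ periodic river

river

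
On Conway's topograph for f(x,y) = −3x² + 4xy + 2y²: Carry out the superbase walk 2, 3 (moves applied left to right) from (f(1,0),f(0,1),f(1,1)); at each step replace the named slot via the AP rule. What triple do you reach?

start (-3,2,3) = (f(1,0),f(0,1),f(1,1))
replace slot 2: 2·((-3)+3) − 2 = -2 → (-3,-2,3)
replace slot 3: 2·((-3)+(-2)) − 3 = -13 → (-3,-2,-13)

-3,-2,-13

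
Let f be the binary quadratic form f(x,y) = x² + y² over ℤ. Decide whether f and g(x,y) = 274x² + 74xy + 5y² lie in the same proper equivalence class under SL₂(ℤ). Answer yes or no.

D₁ = -4, D₂ = -4
f: reduced (well bottom): (1,0,1) with a≤c, −a<b≤a
g: flip: (274,74,5)→(5,-74,274)
g: translate: b→-4 (≡-74 mod 10), so (5,-74,274)→(5,-4,1)
g: flip: (5,-4,1)→(1,4,5)
g: translate: b→0 (≡4 mod 2), so (1,4,5)→(1,0,1)
g: reduced (well bottom): (1,0,1) with a≤c, −a<b≤a
reduced forms (1, 0, 1) vs (1, 0, 1) ⇒ equivalent

yes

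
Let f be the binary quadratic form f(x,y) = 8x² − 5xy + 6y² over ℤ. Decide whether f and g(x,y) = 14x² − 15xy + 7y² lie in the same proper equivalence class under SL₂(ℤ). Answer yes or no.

D₁ = -167, D₂ = -167
f: flip: (8,-5,6)→(6,5,8)
f: reduced (well bottom): (6,5,8) with a≤c, −a<b≤a
g: translate: b→13 (≡-15 mod 28), so (14,-15,7)→(14,13,6)
g: flip: (14,13,6)→(6,-13,14)
g: translate: b→-1 (≡-13 mod 12), so (6,-13,14)→(6,-1,7)
g: reduced (well bottom): (6,-1,7) with a≤c, −a<b≤a
reduced forms (6, 5, 8) vs (6, -1, 7) ⇒ inequivalent

no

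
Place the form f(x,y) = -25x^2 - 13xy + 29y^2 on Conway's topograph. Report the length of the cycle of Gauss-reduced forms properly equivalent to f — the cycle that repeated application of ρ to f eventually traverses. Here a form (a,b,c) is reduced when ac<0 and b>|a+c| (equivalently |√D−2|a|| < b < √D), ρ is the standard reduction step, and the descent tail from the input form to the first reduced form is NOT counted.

D = 3069, ⌊√D⌋ = 55
descent: ρ → (29,13,-25)  [lands on river]
river: ρ → (-25,37,17)
river: ρ → (17,31,-31)
river: ρ → (-31,31,17)
river: ρ → (17,37,-25)
river: ρ → (-25,13,29)
river: ρ → (29,45,-9)
river: ρ → (-9,45,29)
ρ-cycle length = 8 (tail of 1 descent step not counted)

8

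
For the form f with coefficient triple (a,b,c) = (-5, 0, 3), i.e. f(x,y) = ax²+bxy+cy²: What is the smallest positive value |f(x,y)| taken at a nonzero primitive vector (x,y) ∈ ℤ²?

descent: ρ → (3,6,-2)  [lands on river]
river: ρ → (-2,6,3)
closes: descent 1, river 2
min |a| on river = 2

2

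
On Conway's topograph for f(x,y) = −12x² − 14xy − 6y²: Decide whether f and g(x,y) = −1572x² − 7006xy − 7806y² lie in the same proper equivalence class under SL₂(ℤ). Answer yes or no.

D₁ = -92, D₂ = -92
f is negative-definite; reduce −f:
−f: translate: b→-10 (≡14 mod 24), so (12,14,6)→(12,-10,4)
−f: flip: (12,-10,4)→(4,10,12)
−f: translate: b→2 (≡10 mod 8), so (4,10,12)→(4,2,6)
−f: reduced (well bottom): (4,2,6) with a≤c, −a<b≤a
flip sign back: reduced form of f is (-4,-2,-6)
g is negative-definite; reduce −g:
−g: translate: b→718 (≡7006 mod 3144), so (1572,7006,7806)→(1572,718,82)
−g: flip: (1572,718,82)→(82,-718,1572)
−g: translate: b→-62 (≡-718 mod 164), so (82,-718,1572)→(82,-62,12)
−g: flip: (82,-62,12)→(12,62,82)
−g: translate: b→-10 (≡62 mod 24), so (12,62,82)→(12,-10,4)
−g: flip: (12,-10,4)→(4,10,12)
−g: translate: b→2 (≡10 mod 8), so (4,10,12)→(4,2,6)
−g: reduced (well bottom): (4,2,6) with a≤c, −a<b≤a
flip sign back: reduced form of g is (-4,-2,-6)
reduced forms (-4, -2, -6) vs (-4, -2, -6) ⇒ equivalent

yes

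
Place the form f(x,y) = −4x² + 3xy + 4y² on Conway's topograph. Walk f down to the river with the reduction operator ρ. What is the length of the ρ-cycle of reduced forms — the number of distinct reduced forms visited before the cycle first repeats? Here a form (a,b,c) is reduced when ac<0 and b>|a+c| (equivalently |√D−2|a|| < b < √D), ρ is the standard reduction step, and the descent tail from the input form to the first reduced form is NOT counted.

D = 73, ⌊√D⌋ = 8
river: ρ → (4,5,-3)
river: ρ → (-3,7,2)
river: ρ → (2,5,-6)
river: ρ → (-6,7,1)
river: ρ → (1,7,-6)
river: ρ → (-6,5,2)
river: ρ → (2,7,-3)
river: ρ → (-3,5,4)
river: ρ → (4,3,-4)
river: ρ → (-4,5,3)
river: ρ → (3,7,-2)
river: ρ → (-2,5,6)
river: ρ → (6,7,-1)
river: ρ → (-1,7,6)
river: ρ → (6,5,-2)
river: ρ → (-2,7,3)
river: ρ → (3,5,-4)
river: ρ → (-4,3,4)
ρ-cycle length = 18 (tail of 0 descent steps not counted)

18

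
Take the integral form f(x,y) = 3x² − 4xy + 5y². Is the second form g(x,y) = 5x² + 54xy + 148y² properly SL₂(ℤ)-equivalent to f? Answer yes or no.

D₁ = -44, D₂ = -44
f: translate: b→2 (≡-4 mod 6), so (3,-4,5)→(3,2,4)
f: reduced (well bottom): (3,2,4) with a≤c, −a<b≤a
g: translate: b→4 (≡54 mod 10), so (5,54,148)→(5,4,3)
g: flip: (5,4,3)→(3,-4,5)
g: translate: b→2 (≡-4 mod 6), so (3,-4,5)→(3,2,4)
g: reduced (well bottom): (3,2,4) with a≤c, −a<b≤a
reduced forms (3, 2, 4) vs (3, 2, 4) ⇒ equivalent

yes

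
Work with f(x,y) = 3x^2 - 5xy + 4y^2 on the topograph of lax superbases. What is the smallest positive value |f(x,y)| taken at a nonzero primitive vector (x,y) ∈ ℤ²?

translate: b→1 (≡-5 mod 6), so (3,-5,4)→(3,1,2)
flip: (3,1,2)→(2,-1,3)
reduced (well bottom): (2,-1,3) with a≤c, −a<b≤a
well minimum = a = 2

2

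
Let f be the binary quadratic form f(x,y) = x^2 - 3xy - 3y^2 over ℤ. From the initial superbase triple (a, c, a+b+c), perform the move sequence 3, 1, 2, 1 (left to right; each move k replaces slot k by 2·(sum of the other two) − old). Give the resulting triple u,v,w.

start (1,-3,-5) = (f(1,0),f(0,1),f(1,1))
replace slot 3: 2·(1+(-3)) − (-5) = 1 → (1,-3,1)
replace slot 1: 2·((-3)+1) − 1 = -5 → (-5,-3,1)
replace slot 2: 2·((-5)+1) − (-3) = -5 → (-5,-5,1)
replace slot 1: 2·((-5)+1) − (-5) = -3 → (-3,-5,1)

-3,-5,1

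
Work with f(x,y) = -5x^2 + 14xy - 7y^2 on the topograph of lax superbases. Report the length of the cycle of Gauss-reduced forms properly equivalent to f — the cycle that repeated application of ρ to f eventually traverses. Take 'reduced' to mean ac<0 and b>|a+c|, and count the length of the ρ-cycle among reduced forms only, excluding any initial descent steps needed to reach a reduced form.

D = 56, ⌊√D⌋ = 7
descent: ρ → (-7,0,2)
descent: ρ → (2,4,-5)  [lands on river]
river: ρ → (-5,6,1)
river: ρ → (1,6,-5)
river: ρ → (-5,4,2)
ρ-cycle length = 4 (tail of 2 descent steps not counted)

4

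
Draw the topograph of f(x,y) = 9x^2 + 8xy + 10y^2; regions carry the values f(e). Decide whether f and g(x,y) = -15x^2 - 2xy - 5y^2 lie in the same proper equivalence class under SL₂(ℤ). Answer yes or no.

D₁ = -296, D₂ = -296
f: reduced (well bottom): (9,8,10) with a≤c, −a<b≤a
g is negative-definite; reduce −g:
−g: flip: (15,2,5)→(5,-2,15)
−g: reduced (well bottom): (5,-2,15) with a≤c, −a<b≤a
flip sign back: reduced form of g is (-5,2,-15)
reduced forms (9, 8, 10) vs (-5, 2, -15) ⇒ inequivalent

no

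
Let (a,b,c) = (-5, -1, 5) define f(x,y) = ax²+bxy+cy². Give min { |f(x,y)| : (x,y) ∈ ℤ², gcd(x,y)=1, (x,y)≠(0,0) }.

descent: ρ → (5,1,-5)  [lands on river]
river: ρ → (-5,9,1)
river: ρ → (1,9,-5)
river: ρ → (-5,1,5)
river: ρ → (5,9,-1)
river: ρ → (-1,9,5)
closes: descent 1, river 6
min |a| on river = 1

1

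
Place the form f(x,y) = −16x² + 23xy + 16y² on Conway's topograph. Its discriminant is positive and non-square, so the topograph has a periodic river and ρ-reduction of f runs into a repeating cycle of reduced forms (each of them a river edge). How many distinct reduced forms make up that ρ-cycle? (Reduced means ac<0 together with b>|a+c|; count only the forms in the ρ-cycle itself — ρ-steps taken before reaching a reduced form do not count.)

D = 1553, ⌊√D⌋ = 39
river: ρ → (16,9,-23)
river: ρ → (-23,37,2)
river: ρ → (2,39,-4)
river: ρ → (-4,33,29)
river: ρ → (29,25,-8)
river: ρ → (-8,39,1)
river: ρ → (1,39,-8)
river: ρ → (-8,25,29)
river: ρ → (29,33,-4)
river: ρ → (-4,39,2)
river: ρ → (2,37,-23)
river: ρ → (-23,9,16)
river: ρ → (16,23,-16)
river: ρ → (-16,9,23)
river: ρ → (23,37,-2)
river: ρ → (-2,39,4)
river: ρ → (4,33,-29)
river: ρ → (-29,25,8)
river: ρ → (8,39,-1)
river: ρ → (-1,39,8)
river: ρ → (8,25,-29)
river: ρ → (-29,33,4)
river: ρ → (4,39,-2)
river: ρ → (-2,37,23)
river: ρ → (23,9,-16)
river: ρ → (-16,23,16)
ρ-cycle length = 26 (tail of 0 descent steps not counted)

26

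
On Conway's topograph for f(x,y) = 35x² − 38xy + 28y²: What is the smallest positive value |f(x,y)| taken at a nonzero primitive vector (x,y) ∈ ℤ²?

translate: b→32 (≡-38 mod 70), so (35,-38,28)→(35,32,25)
flip: (35,32,25)→(25,-32,35)
translate: b→18 (≡-32 mod 50), so (25,-32,35)→(25,18,28)
reduced (well bottom): (25,18,28) with a≤c, −a<b≤a
well minimum = a = 25

25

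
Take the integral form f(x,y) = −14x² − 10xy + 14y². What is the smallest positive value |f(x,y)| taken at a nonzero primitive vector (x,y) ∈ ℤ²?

descent: ρ → (14,10,-14)  [lands on river]
river: ρ → (-14,18,10)
river: ρ → (10,22,-10)
river: ρ → (-10,18,14)
closes: descent 1, river 4
min |a| on river = 10

10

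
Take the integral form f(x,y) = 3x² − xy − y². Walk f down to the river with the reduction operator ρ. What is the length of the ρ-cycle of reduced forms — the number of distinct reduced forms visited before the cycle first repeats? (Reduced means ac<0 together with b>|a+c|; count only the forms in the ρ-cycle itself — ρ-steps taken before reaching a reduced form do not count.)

D = 13, ⌊√D⌋ = 3
descent: ρ → (-1,3,1)  [lands on river]
river: ρ → (1,3,-1)
ρ-cycle length = 2 (tail of 1 descent step not counted)

2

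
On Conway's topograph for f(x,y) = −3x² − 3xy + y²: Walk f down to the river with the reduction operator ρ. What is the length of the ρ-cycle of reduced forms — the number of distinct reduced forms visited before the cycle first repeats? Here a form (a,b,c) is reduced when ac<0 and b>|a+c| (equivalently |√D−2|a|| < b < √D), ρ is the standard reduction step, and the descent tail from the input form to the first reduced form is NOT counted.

D = 21, ⌊√D⌋ = 4
descent: ρ → (1,3,-3)  [lands on river]
river: ρ → (-3,3,1)
ρ-cycle length = 2 (tail of 1 descent step not counted)

2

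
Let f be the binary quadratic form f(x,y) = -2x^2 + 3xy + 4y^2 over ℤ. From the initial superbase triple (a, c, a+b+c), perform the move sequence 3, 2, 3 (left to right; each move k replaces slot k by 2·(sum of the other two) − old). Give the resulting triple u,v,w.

start (-2,4,5) = (f(1,0),f(0,1),f(1,1))
replace slot 3: 2·((-2)+4) − 5 = -1 → (-2,4,-1)
replace slot 2: 2·((-2)+(-1)) − 4 = -10 → (-2,-10,-1)
replace slot 3: 2·((-2)+(-10)) − (-1) = -23 → (-2,-10,-23)

-2,-10,-23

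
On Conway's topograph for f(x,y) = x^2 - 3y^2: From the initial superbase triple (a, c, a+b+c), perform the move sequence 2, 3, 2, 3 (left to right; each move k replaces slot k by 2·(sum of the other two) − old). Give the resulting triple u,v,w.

start (1,-3,-2) = (f(1,0),f(0,1),f(1,1))
replace slot 2: 2·(1+(-2)) − (-3) = 1 → (1,1,-2)
replace slot 3: 2·(1+1) − (-2) = 6 → (1,1,6)
replace slot 2: 2·(1+6) − 1 = 13 → (1,13,6)
replace slot 3: 2·(1+13) − 6 = 22 → (1,13,22)

1,13,22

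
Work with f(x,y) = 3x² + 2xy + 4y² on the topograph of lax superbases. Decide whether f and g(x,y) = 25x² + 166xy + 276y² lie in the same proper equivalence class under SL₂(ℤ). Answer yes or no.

D₁ = -44, D₂ = -44
f: reduced (well bottom): (3,2,4) with a≤c, −a<b≤a
g: translate: b→16 (≡166 mod 50), so (25,166,276)→(25,16,3)
g: flip: (25,16,3)→(3,-16,25)
g: translate: b→2 (≡-16 mod 6), so (3,-16,25)→(3,2,4)
g: reduced (well bottom): (3,2,4) with a≤c, −a<b≤a
reduced forms (3, 2, 4) vs (3, 2, 4) ⇒ equivalent

yes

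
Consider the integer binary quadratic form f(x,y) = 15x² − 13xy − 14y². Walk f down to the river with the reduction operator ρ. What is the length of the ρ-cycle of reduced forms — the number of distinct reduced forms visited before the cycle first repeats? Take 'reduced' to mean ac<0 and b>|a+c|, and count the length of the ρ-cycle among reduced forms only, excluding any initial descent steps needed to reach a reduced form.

D = 1009, ⌊√D⌋ = 31
descent: ρ → (-14,13,15)  [lands on river]
river: ρ → (15,17,-12)
river: ρ → (-12,31,1)
river: ρ → (1,31,-12)
river: ρ → (-12,17,15)
river: ρ → (15,13,-14)
river: ρ → (-14,15,14)
river: ρ → (14,13,-15)
river: ρ → (-15,17,12)
river: ρ → (12,31,-1)
river: ρ → (-1,31,12)
river: ρ → (12,17,-15)
river: ρ → (-15,13,14)
river: ρ → (14,15,-14)
ρ-cycle length = 14 (tail of 1 descent step not counted)

14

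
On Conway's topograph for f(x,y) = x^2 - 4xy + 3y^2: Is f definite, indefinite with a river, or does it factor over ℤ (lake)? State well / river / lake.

D = b²−4ac = (-4)² − 4·1·3 = 4
D = 2² is a perfect square ⇒ form factors over ℤ ⇒ lakes

lake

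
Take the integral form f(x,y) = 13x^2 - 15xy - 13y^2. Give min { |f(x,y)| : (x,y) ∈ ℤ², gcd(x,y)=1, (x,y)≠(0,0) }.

descent: ρ → (-13,15,13)  [lands on river]
river: ρ → (13,11,-15)
river: ρ → (-15,19,9)
river: ρ → (9,17,-17)
river: ρ → (-17,17,9)
river: ρ → (9,19,-15)
river: ρ → (-15,11,13)
river: ρ → (13,15,-13)
river: ρ → (-13,11,15)
river: ρ → (15,19,-9)
river: ρ → (-9,17,17)
river: ρ → (17,17,-9)
river: ρ → (-9,19,15)
river: ρ → (15,11,-13)
closes: descent 1, river 14
min |a| on river = 9

9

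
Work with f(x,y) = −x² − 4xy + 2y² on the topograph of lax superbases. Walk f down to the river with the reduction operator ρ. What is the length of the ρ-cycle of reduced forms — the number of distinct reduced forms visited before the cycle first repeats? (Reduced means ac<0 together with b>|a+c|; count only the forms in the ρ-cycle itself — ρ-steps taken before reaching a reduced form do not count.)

D = 24, ⌊√D⌋ = 4
descent: ρ → (2,4,-1)  [lands on river]
river: ρ → (-1,4,2)
ρ-cycle length = 2 (tail of 1 descent step not counted)

2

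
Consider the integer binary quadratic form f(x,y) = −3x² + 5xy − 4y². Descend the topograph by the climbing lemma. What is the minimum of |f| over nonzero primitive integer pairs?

translate: b→1 (≡-5 mod 6), so (3,-5,4)→(3,1,2)
flip: (3,1,2)→(2,-1,3)
reduced (well bottom): (2,-1,3) with a≤c, −a<b≤a
well minimum |f| = |-2| = 2 (negative-definite)

2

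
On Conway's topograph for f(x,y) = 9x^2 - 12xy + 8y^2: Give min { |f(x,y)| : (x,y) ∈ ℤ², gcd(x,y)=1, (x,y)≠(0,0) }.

translate: b→6 (≡-12 mod 18), so (9,-12,8)→(9,6,5)
flip: (9,6,5)→(5,-6,9)
translate: b→4 (≡-6 mod 10), so (5,-6,9)→(5,4,8)
reduced (well bottom): (5,4,8) with a≤c, −a<b≤a
well minimum = a = 5

5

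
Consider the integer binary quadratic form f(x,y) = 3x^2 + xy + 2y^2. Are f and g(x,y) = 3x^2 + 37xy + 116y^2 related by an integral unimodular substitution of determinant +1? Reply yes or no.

D₁ = -23, D₂ = -23
f: flip: (3,1,2)→(2,-1,3)
f: reduced (well bottom): (2,-1,3) with a≤c, −a<b≤a
g: translate: b→1 (≡37 mod 6), so (3,37,116)→(3,1,2)
g: flip: (3,1,2)→(2,-1,3)
g: reduced (well bottom): (2,-1,3) with a≤c, −a<b≤a
reduced forms (2, -1, 3) vs (2, -1, 3) ⇒ equivalent

yes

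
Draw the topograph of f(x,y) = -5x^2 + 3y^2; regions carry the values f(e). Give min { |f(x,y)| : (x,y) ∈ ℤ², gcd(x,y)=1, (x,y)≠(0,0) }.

descent: ρ → (3,6,-2)  [lands on river]
river: ρ → (-2,6,3)
closes: descent 1, river 2
min |a| on river = 2

2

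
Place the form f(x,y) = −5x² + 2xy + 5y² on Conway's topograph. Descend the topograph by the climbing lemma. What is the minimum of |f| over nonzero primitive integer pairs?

river: ρ → (5,8,-2)
river: ρ → (-2,8,5)
river: ρ → (5,2,-5)
river: ρ → (-5,8,2)
river: ρ → (2,8,-5)
river: ρ → (-5,2,5)
closes: descent 0, river 6
min |a| on river = 2

2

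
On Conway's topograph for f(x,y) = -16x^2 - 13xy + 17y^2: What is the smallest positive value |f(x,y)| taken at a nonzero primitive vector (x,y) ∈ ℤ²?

descent: ρ → (17,13,-16)  [lands on river]
river: ρ → (-16,19,14)
river: ρ → (14,9,-21)
river: ρ → (-21,33,2)
river: ρ → (2,35,-4)
river: ρ → (-4,29,26)
river: ρ → (26,23,-7)
river: ρ → (-7,33,6)
river: ρ → (6,27,-22)
river: ρ → (-22,17,11)
river: ρ → (11,27,-12)
river: ρ → (-12,21,17)
closes: descent 1, river 12
min |a| on river = 2

2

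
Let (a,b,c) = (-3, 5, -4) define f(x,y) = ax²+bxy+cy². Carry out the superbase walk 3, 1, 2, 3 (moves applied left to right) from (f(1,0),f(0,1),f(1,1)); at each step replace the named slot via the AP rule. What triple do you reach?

start (-3,-4,-2) = (f(1,0),f(0,1),f(1,1))
replace slot 3: 2·((-3)+(-4)) − (-2) = -12 → (-3,-4,-12)
replace slot 1: 2·((-4)+(-12)) − (-3) = -29 → (-29,-4,-12)
replace slot 2: 2·((-29)+(-12)) − (-4) = -78 → (-29,-78,-12)
replace slot 3: 2·((-29)+(-78)) − (-12) = -202 → (-29,-78,-202)

-29,-78,-202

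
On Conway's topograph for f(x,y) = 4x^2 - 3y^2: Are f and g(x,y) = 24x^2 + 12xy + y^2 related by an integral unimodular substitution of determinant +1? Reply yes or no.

D₁ = 48, D₂ = 48
river cycle of f (length 2): (-3, 6, 1), (1, 6, -3)
river cycle of g (length 2): (1, 6, -3), (-3, 6, 1)
cycles coincide ⇒ equivalent

yes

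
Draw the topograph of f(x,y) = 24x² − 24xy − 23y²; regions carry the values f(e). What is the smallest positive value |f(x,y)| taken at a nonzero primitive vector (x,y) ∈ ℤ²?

descent: ρ → (-23,24,24)  [lands on river]
river: ρ → (24,24,-23)
river: ρ → (-23,22,25)
river: ρ → (25,28,-20)
river: ρ → (-20,52,1)
river: ρ → (1,52,-20)
river: ρ → (-20,28,25)
river: ρ → (25,22,-23)
closes: descent 1, river 8
min |a| on river = 1

1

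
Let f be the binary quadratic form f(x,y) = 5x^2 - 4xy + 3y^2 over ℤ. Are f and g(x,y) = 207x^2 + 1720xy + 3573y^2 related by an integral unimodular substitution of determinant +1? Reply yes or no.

D₁ = -44, D₂ = -44
f: flip: (5,-4,3)→(3,4,5)
f: translate: b→-2 (≡4 mod 6), so (3,4,5)→(3,-2,4)
f: reduced (well bottom): (3,-2,4) with a≤c, −a<b≤a
g: translate: b→64 (≡1720 mod 414), so (207,1720,3573)→(207,64,5)
g: flip: (207,64,5)→(5,-64,207)
g: translate: b→-4 (≡-64 mod 10), so (5,-64,207)→(5,-4,3)
g: flip: (5,-4,3)→(3,4,5)
g: translate: b→-2 (≡4 mod 6), so (3,4,5)→(3,-2,4)
g: reduced (well bottom): (3,-2,4) with a≤c, −a<b≤a
reduced forms (3, -2, 4) vs (3, -2, 4) ⇒ equivalent

yes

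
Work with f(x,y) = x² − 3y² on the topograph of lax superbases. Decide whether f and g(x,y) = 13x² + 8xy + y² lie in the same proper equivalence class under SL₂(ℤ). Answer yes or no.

D₁ = 12, D₂ = 12
river cycle of f (length 2): (1, 2, -2), (-2, 2, 1)
river cycle of g (length 2): (1, 2, -2), (-2, 2, 1)
cycles coincide ⇒ equivalent

yes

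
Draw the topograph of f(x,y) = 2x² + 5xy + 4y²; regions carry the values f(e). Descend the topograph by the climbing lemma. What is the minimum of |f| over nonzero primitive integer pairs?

translate: b→1 (≡5 mod 4), so (2,5,4)→(2,1,1)
flip: (2,1,1)→(1,-1,2)
translate: b→1 (≡-1 mod 2), so (1,-1,2)→(1,1,2)
reduced (well bottom): (1,1,2) with a≤c, −a<b≤a
well minimum = a = 1

1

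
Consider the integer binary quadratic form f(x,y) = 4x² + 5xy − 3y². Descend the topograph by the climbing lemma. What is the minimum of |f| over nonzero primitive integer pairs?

river: ρ → (-3,7,2)
river: ρ → (2,5,-6)
river: ρ → (-6,7,1)
river: ρ → (1,7,-6)
river: ρ → (-6,5,2)
river: ρ → (2,7,-3)
river: ρ → (-3,5,4)
river: ρ → (4,3,-4)
river: ρ → (-4,5,3)
river: ρ → (3,7,-2)
river: ρ → (-2,5,6)
river: ρ → (6,7,-1)
river: ρ → (-1,7,6)
river: ρ → (6,5,-2)
river: ρ → (-2,7,3)
river: ρ → (3,5,-4)
river: ρ → (-4,3,4)
river: ρ → (4,5,-3)
closes: descent 0, river 18
min |a| on river = 1

1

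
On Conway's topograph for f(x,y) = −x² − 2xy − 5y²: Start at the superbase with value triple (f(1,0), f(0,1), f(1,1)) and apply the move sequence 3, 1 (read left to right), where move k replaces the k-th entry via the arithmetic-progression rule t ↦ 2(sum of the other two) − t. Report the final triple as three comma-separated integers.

start (-1,-5,-8) = (f(1,0),f(0,1),f(1,1))
replace slot 3: 2·((-1)+(-5)) − (-8) = -4 → (-1,-5,-4)
replace slot 1: 2·((-5)+(-4)) − (-1) = -17 → (-17,-5,-4)

-17,-5,-4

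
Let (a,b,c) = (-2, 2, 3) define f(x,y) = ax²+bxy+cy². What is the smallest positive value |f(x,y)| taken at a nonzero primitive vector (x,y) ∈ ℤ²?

river: ρ → (3,4,-1)
river: ρ → (-1,4,3)
river: ρ → (3,2,-2)
river: ρ → (-2,2,3)
closes: descent 0, river 4
min |a| on river = 1

1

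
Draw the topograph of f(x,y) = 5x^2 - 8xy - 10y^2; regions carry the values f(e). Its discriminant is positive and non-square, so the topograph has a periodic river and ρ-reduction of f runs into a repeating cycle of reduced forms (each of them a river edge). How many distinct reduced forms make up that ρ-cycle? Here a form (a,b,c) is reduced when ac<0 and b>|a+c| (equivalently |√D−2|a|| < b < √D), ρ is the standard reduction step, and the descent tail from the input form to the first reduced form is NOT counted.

D = 264, ⌊√D⌋ = 16
descent: ρ → (-10,8,5)  [lands on river]
river: ρ → (5,12,-6)
river: ρ → (-6,12,5)
river: ρ → (5,8,-10)
river: ρ → (-10,12,3)
river: ρ → (3,12,-10)
ρ-cycle length = 6 (tail of 1 descent step not counted)

6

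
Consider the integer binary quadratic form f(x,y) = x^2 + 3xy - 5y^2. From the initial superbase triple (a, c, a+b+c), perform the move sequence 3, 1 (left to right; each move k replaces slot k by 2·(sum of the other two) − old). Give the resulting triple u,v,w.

start (1,-5,-1) = (f(1,0),f(0,1),f(1,1))
replace slot 3: 2·(1+(-5)) − (-1) = -7 → (1,-5,-7)
replace slot 1: 2·((-5)+(-7)) − 1 = -25 → (-25,-5,-7)

-25,-5,-7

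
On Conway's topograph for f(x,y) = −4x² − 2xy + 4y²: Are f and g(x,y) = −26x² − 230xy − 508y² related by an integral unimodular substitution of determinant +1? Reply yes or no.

D₁ = 68, D₂ = 68
river cycle of f (length 6): (4, 2, -4), (-4, 6, 2), (2, 6, -4), (-4, 2, 4), (4, 6, -2), (-2, 6, 4)
river cycle of g (length 6): (-4, 6, 2), (2, 6, -4), (-4, 2, 4), (4, 6, -2), (-2, 6, 4), (4, 2, -4)
cycles coincide ⇒ equivalent

yes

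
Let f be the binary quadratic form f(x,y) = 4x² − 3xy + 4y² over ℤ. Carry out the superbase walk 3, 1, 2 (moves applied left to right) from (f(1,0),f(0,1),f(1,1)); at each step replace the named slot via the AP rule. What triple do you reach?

start (4,4,5) = (f(1,0),f(0,1),f(1,1))
replace slot 3: 2·(4+4) − 5 = 11 → (4,4,11)
replace slot 1: 2·(4+11) − 4 = 26 → (26,4,11)
replace slot 2: 2·(26+11) − 4 = 70 → (26,70,11)

26,70,11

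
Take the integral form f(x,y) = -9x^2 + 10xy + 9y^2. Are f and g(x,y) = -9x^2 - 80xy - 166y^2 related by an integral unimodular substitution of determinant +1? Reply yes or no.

D₁ = 424, D₂ = 424
river cycle of f (length 18): (9, 8, -10), (-10, 12, 7), (7, 16, -6), (-6, 20, 1), (1, 20, -6), (-6, 16, 7), (7, 12, -10), (-10, 8, 9), (9, 10, -9), (-9, 8, 10), … (8 more)
river cycle of g (length 18): (-9, 10, 9), (9, 8, -10), (-10, 12, 7), (7, 16, -6), (-6, 20, 1), (1, 20, -6), (-6, 16, 7), (7, 12, -10), (-10, 8, 9), (9, 10, -9), … (8 more)
cycles coincide ⇒ equivalent

yes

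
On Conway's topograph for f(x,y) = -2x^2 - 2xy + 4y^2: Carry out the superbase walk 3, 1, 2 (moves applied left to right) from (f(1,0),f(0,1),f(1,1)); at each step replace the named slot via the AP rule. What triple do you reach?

start (-2,4,0) = (f(1,0),f(0,1),f(1,1))
replace slot 3: 2·((-2)+4) − 0 = 4 → (-2,4,4)
replace slot 1: 2·(4+4) − (-2) = 18 → (18,4,4)
replace slot 2: 2·(18+4) − 4 = 40 → (18,40,4)

18,40,4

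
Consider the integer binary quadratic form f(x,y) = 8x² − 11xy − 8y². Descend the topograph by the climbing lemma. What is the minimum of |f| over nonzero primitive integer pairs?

descent: ρ → (-8,11,8)  [lands on river]
river: ρ → (8,5,-11)
river: ρ → (-11,17,2)
river: ρ → (2,19,-2)
river: ρ → (-2,17,11)
river: ρ → (11,5,-8)
closes: descent 1, river 6
min |a| on river = 2

2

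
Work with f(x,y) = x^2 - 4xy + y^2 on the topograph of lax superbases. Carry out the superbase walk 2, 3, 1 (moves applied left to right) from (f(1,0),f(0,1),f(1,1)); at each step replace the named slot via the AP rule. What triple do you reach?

start (1,1,-2) = (f(1,0),f(0,1),f(1,1))
replace slot 2: 2·(1+(-2)) − 1 = -3 → (1,-3,-2)
replace slot 3: 2·(1+(-3)) − (-2) = -2 → (1,-3,-2)
replace slot 1: 2·((-3)+(-2)) − 1 = -11 → (-11,-3,-2)

-11,-3,-2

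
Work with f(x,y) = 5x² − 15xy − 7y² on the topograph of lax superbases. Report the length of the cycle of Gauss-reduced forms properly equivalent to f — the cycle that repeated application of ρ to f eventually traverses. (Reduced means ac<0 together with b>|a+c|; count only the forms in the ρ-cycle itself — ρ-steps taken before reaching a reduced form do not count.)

D = 365, ⌊√D⌋ = 19
descent: ρ → (-7,15,5)  [lands on river]
river: ρ → (5,15,-7)
river: ρ → (-7,13,7)
river: ρ → (7,15,-5)
river: ρ → (-5,15,7)
river: ρ → (7,13,-7)
ρ-cycle length = 6 (tail of 1 descent step not counted)

6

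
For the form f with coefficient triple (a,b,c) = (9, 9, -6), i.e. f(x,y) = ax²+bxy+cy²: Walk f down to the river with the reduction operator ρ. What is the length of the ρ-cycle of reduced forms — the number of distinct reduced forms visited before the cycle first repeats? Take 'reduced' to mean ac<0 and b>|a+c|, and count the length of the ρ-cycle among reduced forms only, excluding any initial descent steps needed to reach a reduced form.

D = 297, ⌊√D⌋ = 17
river: ρ → (-6,15,3)
river: ρ → (3,15,-6)
river: ρ → (-6,9,9)
river: ρ → (9,9,-6)
ρ-cycle length = 4 (tail of 0 descent steps not counted)

4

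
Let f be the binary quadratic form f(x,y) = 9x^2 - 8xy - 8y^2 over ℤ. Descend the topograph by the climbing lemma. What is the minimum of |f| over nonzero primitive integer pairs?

descent: ρ → (-8,8,9)  [lands on river]
river: ρ → (9,10,-7)
river: ρ → (-7,18,1)
river: ρ → (1,18,-7)
river: ρ → (-7,10,9)
river: ρ → (9,8,-8)
closes: descent 1, river 6
min |a| on river = 1

1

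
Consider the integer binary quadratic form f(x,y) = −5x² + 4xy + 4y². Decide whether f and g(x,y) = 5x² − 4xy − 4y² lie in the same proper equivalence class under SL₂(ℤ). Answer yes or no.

D₁ = 96, D₂ = 96
river cycle of f (length 4): (4, 4, -5), (-5, 6, 3), (3, 6, -5), (-5, 4, 4)
river cycle of g (length 4): (-4, 4, 5), (5, 6, -3), (-3, 6, 5), (5, 4, -4)
cycles differ ⇒ inequivalent

no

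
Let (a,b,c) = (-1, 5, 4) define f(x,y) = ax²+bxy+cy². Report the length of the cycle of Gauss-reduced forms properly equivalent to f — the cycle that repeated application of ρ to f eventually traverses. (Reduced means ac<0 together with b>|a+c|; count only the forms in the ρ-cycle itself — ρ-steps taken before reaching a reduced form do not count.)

D = 41, ⌊√D⌋ = 6
river: ρ → (4,3,-2)
river: ρ → (-2,5,2)
river: ρ → (2,3,-4)
river: ρ → (-4,5,1)
river: ρ → (1,5,-4)
river: ρ → (-4,3,2)
river: ρ → (2,5,-2)
river: ρ → (-2,3,4)
river: ρ → (4,5,-1)
river: ρ → (-1,5,4)
ρ-cycle length = 10 (tail of 0 descent steps not counted)

10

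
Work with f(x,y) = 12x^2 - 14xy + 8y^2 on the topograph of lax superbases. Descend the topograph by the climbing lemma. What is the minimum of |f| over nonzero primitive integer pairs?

translate: b→10 (≡-14 mod 24), so (12,-14,8)→(12,10,6)
flip: (12,10,6)→(6,-10,12)
translate: b→2 (≡-10 mod 12), so (6,-10,12)→(6,2,8)
reduced (well bottom): (6,2,8) with a≤c, −a<b≤a
well minimum = a = 6

6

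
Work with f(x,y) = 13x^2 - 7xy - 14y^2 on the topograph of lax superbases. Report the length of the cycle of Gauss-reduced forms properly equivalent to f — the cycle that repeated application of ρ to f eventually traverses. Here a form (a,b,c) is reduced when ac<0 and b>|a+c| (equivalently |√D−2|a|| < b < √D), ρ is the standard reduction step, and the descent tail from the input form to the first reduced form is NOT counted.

D = 777, ⌊√D⌋ = 27
descent: ρ → (-14,7,13)  [lands on river]
river: ρ → (13,19,-8)
river: ρ → (-8,13,19)
river: ρ → (19,25,-2)
river: ρ → (-2,27,6)
river: ρ → (6,21,-14)
ρ-cycle length = 6 (tail of 1 descent step not counted)

6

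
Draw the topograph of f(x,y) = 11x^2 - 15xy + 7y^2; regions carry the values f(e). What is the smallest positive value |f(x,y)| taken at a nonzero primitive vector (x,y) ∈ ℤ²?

translate: b→7 (≡-15 mod 22), so (11,-15,7)→(11,7,3)
flip: (11,7,3)→(3,-7,11)
translate: b→-1 (≡-7 mod 6), so (3,-7,11)→(3,-1,7)
reduced (well bottom): (3,-1,7) with a≤c, −a<b≤a
well minimum = a = 3

3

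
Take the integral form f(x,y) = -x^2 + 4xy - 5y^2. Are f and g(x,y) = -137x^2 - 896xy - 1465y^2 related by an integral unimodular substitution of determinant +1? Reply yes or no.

D₁ = -4, D₂ = -4
f is negative-definite; reduce −f:
−f: translate: b→0 (≡-4 mod 2), so (1,-4,5)→(1,0,1)
−f: reduced (well bottom): (1,0,1) with a≤c, −a<b≤a
flip sign back: reduced form of f is (-1,0,-1)
g is negative-definite; reduce −g:
−g: translate: b→74 (≡896 mod 274), so (137,896,1465)→(137,74,10)
−g: flip: (137,74,10)→(10,-74,137)
−g: translate: b→6 (≡-74 mod 20), so (10,-74,137)→(10,6,1)
−g: flip: (10,6,1)→(1,-6,10)
−g: translate: b→0 (≡-6 mod 2), so (1,-6,10)→(1,0,1)
−g: reduced (well bottom): (1,0,1) with a≤c, −a<b≤a
flip sign back: reduced form of g is (-1,0,-1)
reduced forms (-1, 0, -1) vs (-1, 0, -1) ⇒ equivalent

yes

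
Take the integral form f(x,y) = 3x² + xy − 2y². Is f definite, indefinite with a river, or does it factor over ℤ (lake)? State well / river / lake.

D = b²−4ac = 1² − 4·3·(-2) = 25
D = 5² is a perfect square ⇒ form factors over ℤ ⇒ lakes

lake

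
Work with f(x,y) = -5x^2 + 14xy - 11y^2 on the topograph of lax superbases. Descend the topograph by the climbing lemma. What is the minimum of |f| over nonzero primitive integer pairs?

translate: b→-4 (≡-14 mod 10), so (5,-14,11)→(5,-4,2)
flip: (5,-4,2)→(2,4,5)
translate: b→0 (≡4 mod 4), so (2,4,5)→(2,0,3)
reduced (well bottom): (2,0,3) with a≤c, −a<b≤a
well minimum |f| = |-2| = 2 (negative-definite)

2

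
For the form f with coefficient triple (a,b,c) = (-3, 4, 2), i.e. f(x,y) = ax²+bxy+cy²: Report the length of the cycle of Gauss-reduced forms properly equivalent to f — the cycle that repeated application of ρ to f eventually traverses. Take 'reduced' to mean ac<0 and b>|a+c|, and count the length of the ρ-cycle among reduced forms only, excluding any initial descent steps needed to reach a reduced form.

D = 40, ⌊√D⌋ = 6
river: ρ → (2,4,-3)
river: ρ → (-3,2,3)
river: ρ → (3,4,-2)
river: ρ → (-2,4,3)
river: ρ → (3,2,-3)
river: ρ → (-3,4,2)
ρ-cycle length = 6 (tail of 0 descent steps not counted)

6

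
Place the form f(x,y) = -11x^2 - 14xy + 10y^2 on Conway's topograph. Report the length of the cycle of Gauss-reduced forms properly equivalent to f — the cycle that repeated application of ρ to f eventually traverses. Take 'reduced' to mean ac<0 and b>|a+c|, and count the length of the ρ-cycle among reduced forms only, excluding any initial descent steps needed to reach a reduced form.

D = 636, ⌊√D⌋ = 25
descent: ρ → (10,14,-11)  [lands on river]
river: ρ → (-11,8,13)
river: ρ → (13,18,-6)
river: ρ → (-6,18,13)
river: ρ → (13,8,-11)
river: ρ → (-11,14,10)
river: ρ → (10,6,-15)
river: ρ → (-15,24,1)
river: ρ → (1,24,-15)
river: ρ → (-15,6,10)
ρ-cycle length = 10 (tail of 1 descent step not counted)

10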